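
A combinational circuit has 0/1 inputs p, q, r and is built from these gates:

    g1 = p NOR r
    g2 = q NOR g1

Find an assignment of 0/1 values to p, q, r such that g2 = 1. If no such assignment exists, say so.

g2 = q NOR g1 must be 1, so both q = 0 and g1 = 0.
Check with p=1, q=0, r=1:
g1 = p NOR r = 1 NOR 1 = 0
g2 = q NOR g1 = 0 NOR 0 = 1
So g2 = 1 as required.

p=1, q=0, r=1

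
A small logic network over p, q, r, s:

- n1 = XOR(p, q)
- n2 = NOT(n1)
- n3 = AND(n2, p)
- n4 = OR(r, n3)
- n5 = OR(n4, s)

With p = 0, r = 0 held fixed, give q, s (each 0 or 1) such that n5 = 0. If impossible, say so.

q=1 s=0

n5 = OR(n4, s) must be 0, so both n4 = 0 and s = 0.
Check with p = 0, r = 0 and q=1, s=0:
n1 = XOR(p, q) = XOR(0, 1) = 1
n2 = NOT(n1) = NOT 1 = 0
n3 = AND(n2, p) = AND(0, 0) = 0
n4 = OR(r, n3) = OR(0, 0) = 0
n5 = OR(n4, s) = OR(0, 0) = 0
So n5 = 0.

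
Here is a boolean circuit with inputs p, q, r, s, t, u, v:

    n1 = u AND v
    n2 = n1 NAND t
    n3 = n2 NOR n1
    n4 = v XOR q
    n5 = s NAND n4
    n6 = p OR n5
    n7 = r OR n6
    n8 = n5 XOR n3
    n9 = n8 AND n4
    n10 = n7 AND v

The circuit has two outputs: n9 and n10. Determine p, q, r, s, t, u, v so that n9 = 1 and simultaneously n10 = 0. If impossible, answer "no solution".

Check with p=1 q=1 r=0 s=0 t=1 u=0 v=0:
n1 = u AND v = 0 AND 0 = 0
n2 = n1 NAND t = 0 NAND 1 = 1
n3 = n2 NOR n1 = 1 NOR 0 = 0
n4 = v XOR q = 0 XOR 1 = 1
n5 = s NAND n4 = 0 NAND 1 = 1
n6 = p OR n5 = 1 OR 1 = 1
n7 = r OR n6 = 0 OR 1 = 1
n8 = n5 XOR n3 = 1 XOR 0 = 1
n9 = n8 AND n4 = 1 AND 1 = 1
n10 = n7 AND v = 1 AND 0 = 0
So n9 = 1 and n10 = 0.

p=1 q=1 r=0 s=0 t=1 u=0 v=0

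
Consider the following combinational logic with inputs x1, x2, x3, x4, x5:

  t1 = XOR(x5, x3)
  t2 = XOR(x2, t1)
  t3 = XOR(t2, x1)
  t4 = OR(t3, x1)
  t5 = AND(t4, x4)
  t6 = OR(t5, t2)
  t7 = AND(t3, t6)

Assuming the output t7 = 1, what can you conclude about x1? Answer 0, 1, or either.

either

Both values of x1 occur among assignments with t7 = 1:
  x1=0: x1=0, x2=0, x3=0, x4=0, x5=1
  x1=1: x1=1, x2=0, x3=0, x4=1, x5=0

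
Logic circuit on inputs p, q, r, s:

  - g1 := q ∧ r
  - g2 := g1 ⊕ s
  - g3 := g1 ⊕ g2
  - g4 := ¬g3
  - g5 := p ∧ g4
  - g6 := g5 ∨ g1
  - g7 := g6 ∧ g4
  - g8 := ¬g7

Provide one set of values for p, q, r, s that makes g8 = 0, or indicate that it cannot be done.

g8 = ¬g7 must be 0, so g7 = 1.
g7 = g6 ∧ g4 must be 1, so both g6 = 1 and g4 = 1.
g6 = g5 ∨ g1 must be 1, so at least one of g5, g1 is 1.
Check with p=1, q=0, r=1, s=0:
g1 = q ∧ r = 0 ∧ 1 = 0
g2 = g1 ⊕ s = 0 ⊕ 0 = 0
g3 = g1 ⊕ g2 = 0 ⊕ 0 = 0
g4 = ¬g3 = ¬0 = 1
g5 = p ∧ g4 = 1 ∧ 1 = 1
g6 = g5 ∨ g1 = 1 ∨ 0 = 1
g7 = g6 ∧ g4 = 1 ∧ 1 = 1
g8 = ¬g7 = ¬1 = 0
So g8 = 0 as required.

p=1, q=0, r=1, s=0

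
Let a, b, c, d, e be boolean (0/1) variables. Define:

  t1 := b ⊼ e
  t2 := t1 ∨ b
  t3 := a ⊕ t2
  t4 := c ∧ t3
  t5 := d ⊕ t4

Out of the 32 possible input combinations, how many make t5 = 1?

16

t5 = d ⊕ t4 must be 1, so d and t4 differ.
Enumerating the 32 input combinations, 16 give t5 = 1 and 16 give t5 = 0.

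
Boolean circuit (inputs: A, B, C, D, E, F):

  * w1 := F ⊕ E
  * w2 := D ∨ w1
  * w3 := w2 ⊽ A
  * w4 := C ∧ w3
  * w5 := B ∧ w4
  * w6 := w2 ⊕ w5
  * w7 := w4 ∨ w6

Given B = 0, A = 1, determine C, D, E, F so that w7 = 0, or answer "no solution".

w7 = w4 ∨ w6 must be 0, so both w4 = 0 and w6 = 0.
w4 = C ∧ w3 must be 0, so at least one of C, w3 is 0.
Check with B = 0, A = 1 and C=1, D=0, E=1, F=1:
w1 = F ⊕ E = 1 ⊕ 1 = 0
w2 = D ∨ w1 = 0 ∨ 0 = 0
w3 = w2 ⊽ A = 0 ⊽ 1 = 0
w4 = C ∧ w3 = 1 ∧ 0 = 0
w5 = B ∧ w4 = 0 ∧ 0 = 0
w6 = w2 ⊕ w5 = 0 ⊕ 0 = 0
w7 = w4 ∨ w6 = 0 ∨ 0 = 0
So w7 = 0.

C=1, D=0, E=1, F=1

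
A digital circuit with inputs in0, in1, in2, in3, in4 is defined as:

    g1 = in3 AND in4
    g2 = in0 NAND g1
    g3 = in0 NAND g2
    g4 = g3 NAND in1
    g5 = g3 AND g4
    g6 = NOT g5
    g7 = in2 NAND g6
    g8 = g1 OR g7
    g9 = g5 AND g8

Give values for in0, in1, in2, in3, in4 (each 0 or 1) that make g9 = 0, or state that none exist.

g9 = g5 AND g8 must be 0, so at least one of g5, g8 is 0.
Check with in0=1, in1=0, in2=0, in3=0, in4=1:
g1 = in3 AND in4 = 0 AND 1 = 0
g2 = in0 NAND g1 = 1 NAND 0 = 1
g3 = in0 NAND g2 = 1 NAND 1 = 0
g4 = g3 NAND in1 = 0 NAND 0 = 1
g5 = g3 AND g4 = 0 AND 1 = 0
g6 = NOT g5 = NOT 0 = 1
g7 = in2 NAND g6 = 0 NAND 1 = 1
g8 = g1 OR g7 = 0 OR 1 = 1
g9 = g5 AND g8 = 0 AND 1 = 0
So g9 = 0 as required.

in0=1, in1=0, in2=0, in3=0, in4=1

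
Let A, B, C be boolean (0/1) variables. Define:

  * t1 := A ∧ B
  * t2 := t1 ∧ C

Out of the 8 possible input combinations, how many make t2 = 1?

t2 = t1 ∧ C must be 1, so both t1 = 1 and C = 1.
t1 = A ∧ B must be 1, so both A = 1 and B = 1.
Satisfying assignments:
  A=1, B=1, C=1

1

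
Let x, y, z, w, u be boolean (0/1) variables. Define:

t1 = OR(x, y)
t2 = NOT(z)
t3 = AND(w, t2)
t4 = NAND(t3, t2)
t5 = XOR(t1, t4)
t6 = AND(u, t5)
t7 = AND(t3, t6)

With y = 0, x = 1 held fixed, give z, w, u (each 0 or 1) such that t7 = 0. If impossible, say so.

Check with y = 0, x = 1 and z=0, w=1, u=0:
t1 = OR(x, y) = OR(1, 0) = 1
t2 = NOT(z) = NOT 0 = 1
t3 = AND(w, t2) = AND(1, 1) = 1
t4 = NAND(t3, t2) = NAND(1, 1) = 0
t5 = XOR(t1, t4) = XOR(1, 0) = 1
t6 = AND(u, t5) = AND(0, 1) = 0
t7 = AND(t3, t6) = AND(1, 0) = 0
So t7 = 0.

z=0, w=1, u=0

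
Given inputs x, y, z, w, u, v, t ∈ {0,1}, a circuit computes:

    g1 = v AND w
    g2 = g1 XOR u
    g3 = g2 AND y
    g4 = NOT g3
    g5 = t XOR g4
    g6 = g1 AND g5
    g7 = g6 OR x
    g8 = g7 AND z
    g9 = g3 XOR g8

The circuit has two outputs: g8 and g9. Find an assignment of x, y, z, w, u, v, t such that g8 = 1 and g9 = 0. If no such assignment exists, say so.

Check with x=1 y=1 z=1 w=1 u=1 v=0 t=1:
g1 = v AND w = 0 AND 1 = 0
g2 = g1 XOR u = 0 XOR 1 = 1
g3 = g2 AND y = 1 AND 1 = 1
g4 = NOT g3 = NOT 1 = 0
g5 = t XOR g4 = 1 XOR 0 = 1
g6 = g1 AND g5 = 0 AND 1 = 0
g7 = g6 OR x = 0 OR 1 = 1
g8 = g7 AND z = 1 AND 1 = 1
g9 = g3 XOR g8 = 1 XOR 1 = 0
So g8 = 1 and g9 = 0.

x=1 y=1 z=1 w=1 u=1 v=0 t=1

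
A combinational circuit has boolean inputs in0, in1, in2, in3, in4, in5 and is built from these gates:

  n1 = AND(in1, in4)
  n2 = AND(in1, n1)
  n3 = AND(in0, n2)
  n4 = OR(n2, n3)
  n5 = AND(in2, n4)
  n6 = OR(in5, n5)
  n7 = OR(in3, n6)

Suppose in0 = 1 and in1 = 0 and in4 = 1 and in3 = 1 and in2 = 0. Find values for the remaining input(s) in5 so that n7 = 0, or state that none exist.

no solution exists

With in0 = 1 and in1 = 0 and in4 = 1 and in3 = 1 and in2 = 0 fixed, none of the 2 settings of in5 give n7 = 0.
For example, with in5=0:
n1 = AND(in1, in4) = AND(0, 1) = 0
n2 = AND(in1, n1) = AND(0, 0) = 0
n3 = AND(in0, n2) = AND(1, 0) = 0
n4 = OR(n2, n3) = OR(0, 0) = 0
n5 = AND(in2, n4) = AND(0, 0) = 0
n6 = OR(in5, n5) = OR(0, 0) = 0
n7 = OR(in3, n6) = OR(1, 0) = 1
giving n7 = 1 ≠ 0.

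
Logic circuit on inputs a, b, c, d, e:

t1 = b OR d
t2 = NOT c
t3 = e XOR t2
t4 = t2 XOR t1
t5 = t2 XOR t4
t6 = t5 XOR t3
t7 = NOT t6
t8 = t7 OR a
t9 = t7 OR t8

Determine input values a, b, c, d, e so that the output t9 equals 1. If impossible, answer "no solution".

Check with a=1 b=0 c=0 d=0 e=1:
t1 = b OR d = 0 OR 0 = 0
t2 = NOT c = NOT 0 = 1
t3 = e XOR t2 = 1 XOR 1 = 0
t4 = t2 XOR t1 = 1 XOR 0 = 1
t5 = t2 XOR t4 = 1 XOR 1 = 0
t6 = t5 XOR t3 = 0 XOR 0 = 0
t7 = NOT t6 = NOT 0 = 1
t8 = t7 OR a = 1 OR 1 = 1
t9 = t7 OR t8 = 1 OR 1 = 1
So t9 = 1 as required.

a=1 b=0 c=0 d=0 e=1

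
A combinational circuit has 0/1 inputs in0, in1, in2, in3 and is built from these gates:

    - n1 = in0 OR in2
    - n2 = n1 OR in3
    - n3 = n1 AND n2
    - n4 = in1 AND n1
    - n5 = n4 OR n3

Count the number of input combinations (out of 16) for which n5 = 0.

n5 = n4 OR n3 must be 0, so both n4 = 0 and n3 = 0.
n4 = in1 AND n1 must be 0, so at least one of in1, n1 is 0.
Enumerating the 16 input combinations, 4 give n5 = 0 and 12 give n5 = 1.

4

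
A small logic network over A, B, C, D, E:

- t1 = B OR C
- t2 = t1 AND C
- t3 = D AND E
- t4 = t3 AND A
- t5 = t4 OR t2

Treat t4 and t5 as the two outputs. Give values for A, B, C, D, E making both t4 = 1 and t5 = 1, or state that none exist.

Check with A=1, B=0, C=0, D=1, E=1:
t1 = B OR C = 0 OR 0 = 0
t2 = t1 AND C = 0 AND 0 = 0
t3 = D AND E = 1 AND 1 = 1
t4 = t3 AND A = 1 AND 1 = 1
t5 = t4 OR t2 = 1 OR 0 = 1
So t4 = 1 and t5 = 1.

A=1, B=0, C=0, D=1, E=1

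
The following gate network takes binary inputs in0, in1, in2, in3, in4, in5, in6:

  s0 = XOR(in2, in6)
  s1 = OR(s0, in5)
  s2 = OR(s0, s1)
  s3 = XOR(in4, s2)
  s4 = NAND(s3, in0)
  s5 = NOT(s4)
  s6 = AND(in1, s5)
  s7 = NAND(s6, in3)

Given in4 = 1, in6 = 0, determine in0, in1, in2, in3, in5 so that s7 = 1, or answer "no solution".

in0=1 in1=1 in2=0 in3=0 in5=1

s7 = NAND(s6, in3) must be 1, so at least one of s6, in3 is 0.
Check with in4 = 1, in6 = 0 and in0=1, in1=1, in2=0, in3=0, in5=1:
s0 = XOR(in2, in6) = XOR(0, 0) = 0
s1 = OR(s0, in5) = OR(0, 1) = 1
s2 = OR(s0, s1) = OR(0, 1) = 1
s3 = XOR(in4, s2) = XOR(1, 1) = 0
s4 = NAND(s3, in0) = NAND(0, 1) = 1
s5 = NOT(s4) = NOT 1 = 0
s6 = AND(in1, s5) = AND(1, 0) = 0
s7 = NAND(s6, in3) = NAND(0, 0) = 1
So s7 = 1.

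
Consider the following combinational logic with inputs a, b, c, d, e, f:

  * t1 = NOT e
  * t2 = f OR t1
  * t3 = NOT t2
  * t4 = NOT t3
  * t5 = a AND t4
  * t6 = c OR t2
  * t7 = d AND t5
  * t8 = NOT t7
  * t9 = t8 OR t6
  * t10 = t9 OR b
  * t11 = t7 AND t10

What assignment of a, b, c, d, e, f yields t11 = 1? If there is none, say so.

t11 = t7 AND t10 must be 1, so both t7 = 1 and t10 = 1.
t7 = d AND t5 must be 1, so both d = 1 and t5 = 1.
t10 = t9 OR b must be 1, so at least one of t9, b is 1.
Check with a=1, b=0, c=1, d=1, e=1, f=1:
t1 = NOT e = NOT 1 = 0
t2 = f OR t1 = 1 OR 0 = 1
t3 = NOT t2 = NOT 1 = 0
t4 = NOT t3 = NOT 0 = 1
t5 = a AND t4 = 1 AND 1 = 1
t6 = c OR t2 = 1 OR 1 = 1
t7 = d AND t5 = 1 AND 1 = 1
t8 = NOT t7 = NOT 1 = 0
t9 = t8 OR t6 = 0 OR 1 = 1
t10 = t9 OR b = 1 OR 0 = 1
t11 = t7 AND t10 = 1 AND 1 = 1
So t11 = 1 as required.

a=1, b=0, c=1, d=1, e=1, f=1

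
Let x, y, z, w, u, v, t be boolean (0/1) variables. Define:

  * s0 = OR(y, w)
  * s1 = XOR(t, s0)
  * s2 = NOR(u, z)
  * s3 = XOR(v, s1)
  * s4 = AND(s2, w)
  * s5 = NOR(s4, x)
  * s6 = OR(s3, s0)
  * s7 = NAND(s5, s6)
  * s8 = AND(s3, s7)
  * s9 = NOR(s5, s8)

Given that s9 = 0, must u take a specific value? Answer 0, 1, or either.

Both values of u occur among assignments with s9 = 0:
  u=0: x=0, y=0, z=0, w=0, u=0, v=0, t=0
  u=1: x=0, y=0, z=0, w=0, u=1, v=0, t=0

either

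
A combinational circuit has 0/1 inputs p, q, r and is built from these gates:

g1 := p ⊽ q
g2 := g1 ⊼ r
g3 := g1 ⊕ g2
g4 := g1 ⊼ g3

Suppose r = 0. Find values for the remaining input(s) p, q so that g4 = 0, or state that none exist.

With r = 0 fixed, none of the 4 settings of p, q give g4 = 0.
For example, with p=0, q=1:
g1 = p ⊽ q = 0 ⊽ 1 = 0
g2 = g1 ⊼ r = 0 ⊼ 0 = 1
g3 = g1 ⊕ g2 = 0 ⊕ 1 = 1
g4 = g1 ⊼ g3 = 0 ⊼ 1 = 1
giving g4 = 1 ≠ 0.

no solution exists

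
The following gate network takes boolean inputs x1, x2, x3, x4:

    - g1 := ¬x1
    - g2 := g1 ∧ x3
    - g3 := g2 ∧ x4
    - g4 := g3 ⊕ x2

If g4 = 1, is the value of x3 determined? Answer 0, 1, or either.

Both values of x3 occur among assignments with g4 = 1:
  x3=0: x1=0, x2=1, x3=0, x4=0
  x3=1: x1=0, x2=0, x3=1, x4=1

either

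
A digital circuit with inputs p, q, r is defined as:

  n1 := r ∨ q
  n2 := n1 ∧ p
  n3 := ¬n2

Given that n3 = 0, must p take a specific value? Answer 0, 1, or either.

1

n3 = ¬n2 must be 0, so n2 = 1.
n2 = n1 ∧ p must be 1, so both n1 = 1 and p = 1.
n1 = r ∨ q must be 1, so at least one of r, q is 1.
Every assignment with n3 = 0 has p = 1; there are 3 such assignment(s).
  p=1, q=0, r=1
  p=1, q=1, r=0
  p=1, q=1, r=1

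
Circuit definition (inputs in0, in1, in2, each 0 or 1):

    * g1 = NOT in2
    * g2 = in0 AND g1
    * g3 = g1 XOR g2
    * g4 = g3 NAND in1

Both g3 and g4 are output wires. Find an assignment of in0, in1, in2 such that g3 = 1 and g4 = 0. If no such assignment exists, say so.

Check with in0=0 in1=1 in2=0:
g1 = NOT in2 = NOT 0 = 1
g2 = in0 AND g1 = 0 AND 1 = 0
g3 = g1 XOR g2 = 1 XOR 0 = 1
g4 = g3 NAND in1 = 1 NAND 1 = 0
So g3 = 1 and g4 = 0.

in0=0 in1=1 in2=0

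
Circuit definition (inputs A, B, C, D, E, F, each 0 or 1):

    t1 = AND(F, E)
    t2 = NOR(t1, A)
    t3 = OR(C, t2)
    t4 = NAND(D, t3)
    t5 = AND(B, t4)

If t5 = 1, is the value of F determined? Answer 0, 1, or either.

Both values of F occur among assignments with t5 = 1:
  F=0: A=0, B=1, C=0, D=0, E=0, F=0
  F=1: A=0, B=1, C=0, D=0, E=0, F=1

either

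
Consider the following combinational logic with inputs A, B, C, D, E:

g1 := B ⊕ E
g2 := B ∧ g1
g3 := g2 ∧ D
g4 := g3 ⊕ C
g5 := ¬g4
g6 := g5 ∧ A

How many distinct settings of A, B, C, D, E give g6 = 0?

g6 = g5 ∧ A must be 0, so at least one of g5, A is 0.
Enumerating the 32 input combinations, 24 give g6 = 0 and 8 give g6 = 1.

24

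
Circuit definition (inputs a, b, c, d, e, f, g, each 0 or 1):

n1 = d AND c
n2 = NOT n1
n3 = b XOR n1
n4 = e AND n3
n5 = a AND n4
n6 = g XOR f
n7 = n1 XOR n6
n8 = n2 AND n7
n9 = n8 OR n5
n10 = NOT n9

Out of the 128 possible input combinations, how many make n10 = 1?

70

n10 = NOT n9 must be 1, so n9 = 0.
Enumerating the 128 input combinations, 70 give n10 = 1 and 58 give n10 = 0.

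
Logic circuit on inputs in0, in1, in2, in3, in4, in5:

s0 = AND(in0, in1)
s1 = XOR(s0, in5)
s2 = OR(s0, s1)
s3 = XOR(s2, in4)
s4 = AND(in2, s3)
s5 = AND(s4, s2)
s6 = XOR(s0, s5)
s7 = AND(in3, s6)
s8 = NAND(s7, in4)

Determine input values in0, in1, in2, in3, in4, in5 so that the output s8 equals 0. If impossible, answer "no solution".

in0=1 in1=1 in2=0 in3=1 in4=1 in5=1

Check with in0=1 in1=1 in2=0 in3=1 in4=1 in5=1:
s0 = AND(in0, in1) = AND(1, 1) = 1
s1 = XOR(s0, in5) = XOR(1, 1) = 0
s2 = OR(s0, s1) = OR(1, 0) = 1
s3 = XOR(s2, in4) = XOR(1, 1) = 0
s4 = AND(in2, s3) = AND(0, 0) = 0
s5 = AND(s4, s2) = AND(0, 1) = 0
s6 = XOR(s0, s5) = XOR(1, 0) = 1
s7 = AND(in3, s6) = AND(1, 1) = 1
s8 = NAND(s7, in4) = NAND(1, 1) = 0
So s8 = 0 as required.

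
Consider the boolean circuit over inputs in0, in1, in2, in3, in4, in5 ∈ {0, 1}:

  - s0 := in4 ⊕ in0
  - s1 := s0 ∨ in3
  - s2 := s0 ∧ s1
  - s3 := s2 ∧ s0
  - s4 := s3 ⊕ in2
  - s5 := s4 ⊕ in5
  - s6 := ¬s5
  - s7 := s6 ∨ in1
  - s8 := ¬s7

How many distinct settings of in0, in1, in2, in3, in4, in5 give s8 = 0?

s8 = ¬s7 must be 0, so s7 = 1.
s7 = s6 ∨ in1 must be 1, so at least one of s6, in1 is 1.
Enumerating the 64 input combinations, 48 give s8 = 0 and 16 give s8 = 1.

48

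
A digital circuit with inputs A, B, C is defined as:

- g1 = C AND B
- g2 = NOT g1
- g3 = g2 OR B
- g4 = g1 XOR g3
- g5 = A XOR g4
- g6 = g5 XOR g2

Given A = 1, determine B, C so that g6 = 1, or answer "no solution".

B=1, C=0

g6 = g5 XOR g2 must be 1, so g5 and g2 differ.
Check with A = 1 and B=1, C=0:
g1 = C AND B = 0 AND 1 = 0
g2 = NOT g1 = NOT 0 = 1
g3 = g2 OR B = 1 OR 1 = 1
g4 = g1 XOR g3 = 0 XOR 1 = 1
g5 = A XOR g4 = 1 XOR 1 = 0
g6 = g5 XOR g2 = 0 XOR 1 = 1
So g6 = 1.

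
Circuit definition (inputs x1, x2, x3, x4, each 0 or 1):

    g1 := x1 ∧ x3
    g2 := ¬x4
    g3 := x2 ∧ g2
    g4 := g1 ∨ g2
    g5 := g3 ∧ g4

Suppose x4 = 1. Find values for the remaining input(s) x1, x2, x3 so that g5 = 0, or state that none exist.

x1=0, x2=0, x3=1

g5 = g3 ∧ g4 must be 0, so at least one of g3, g4 is 0.
Check with x4 = 1 and x1=0, x2=0, x3=1:
g1 = x1 ∧ x3 = 0 ∧ 1 = 0
g2 = ¬x4 = ¬1 = 0
g3 = x2 ∧ g2 = 0 ∧ 0 = 0
g4 = g1 ∨ g2 = 0 ∨ 0 = 0
g5 = g3 ∧ g4 = 0 ∧ 0 = 0
So g5 = 0.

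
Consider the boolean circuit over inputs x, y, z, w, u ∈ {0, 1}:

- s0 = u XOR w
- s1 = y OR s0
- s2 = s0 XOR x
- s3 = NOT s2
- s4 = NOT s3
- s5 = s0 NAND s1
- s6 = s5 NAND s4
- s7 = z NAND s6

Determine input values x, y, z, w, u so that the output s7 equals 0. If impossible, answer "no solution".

x=0, y=1, z=1, w=1, u=0

s7 = z NAND s6 must be 0, so both z = 1 and s6 = 1.
s6 = s5 NAND s4 must be 1, so at least one of s5, s4 is 0.
Check with x=0, y=1, z=1, w=1, u=0:
s0 = u XOR w = 0 XOR 1 = 1
s1 = y OR s0 = 1 OR 1 = 1
s2 = s0 XOR x = 1 XOR 0 = 1
s3 = NOT s2 = NOT 1 = 0
s4 = NOT s3 = NOT 0 = 1
s5 = s0 NAND s1 = 1 NAND 1 = 0
s6 = s5 NAND s4 = 0 NAND 1 = 1
s7 = z NAND s6 = 1 NAND 1 = 0
So s7 = 0 as required.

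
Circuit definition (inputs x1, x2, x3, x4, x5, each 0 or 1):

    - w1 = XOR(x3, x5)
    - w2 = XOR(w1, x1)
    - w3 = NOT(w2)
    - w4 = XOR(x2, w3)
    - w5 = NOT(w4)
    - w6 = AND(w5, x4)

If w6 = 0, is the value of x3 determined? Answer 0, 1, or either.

either

Both values of x3 occur among assignments with w6 = 0:
  x3=0: x1=0, x2=0, x3=0, x4=0, x5=0
  x3=1: x1=0, x2=0, x3=1, x4=0, x5=0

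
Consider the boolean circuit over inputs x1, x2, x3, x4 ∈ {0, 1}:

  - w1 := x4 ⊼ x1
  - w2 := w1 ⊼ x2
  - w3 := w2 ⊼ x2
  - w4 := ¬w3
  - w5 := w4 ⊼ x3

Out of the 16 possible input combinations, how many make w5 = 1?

w5 = w4 ⊼ x3 must be 1, so at least one of w4, x3 is 0.
Enumerating the 16 input combinations, 15 give w5 = 1 and 1 give w5 = 0.

15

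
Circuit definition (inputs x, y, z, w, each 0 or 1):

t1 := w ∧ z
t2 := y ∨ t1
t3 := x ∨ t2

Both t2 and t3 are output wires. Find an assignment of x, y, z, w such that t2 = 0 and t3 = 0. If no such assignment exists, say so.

x=0, y=0, z=0, w=0

Check with x=0, y=0, z=0, w=0:
t1 = w ∧ z = 0 ∧ 0 = 0
t2 = y ∨ t1 = 0 ∨ 0 = 0
t3 = x ∨ t2 = 0 ∨ 0 = 0
So t2 = 0 and t3 = 0.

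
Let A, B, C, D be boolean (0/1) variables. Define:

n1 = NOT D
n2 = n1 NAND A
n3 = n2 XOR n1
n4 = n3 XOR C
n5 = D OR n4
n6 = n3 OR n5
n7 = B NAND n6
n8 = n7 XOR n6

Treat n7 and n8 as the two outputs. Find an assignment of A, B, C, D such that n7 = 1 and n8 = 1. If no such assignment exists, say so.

A=0, B=0, C=0, D=0

Check with A=0, B=0, C=0, D=0:
n1 = NOT D = NOT 0 = 1
n2 = n1 NAND A = 1 NAND 0 = 1
n3 = n2 XOR n1 = 1 XOR 1 = 0
n4 = n3 XOR C = 0 XOR 0 = 0
n5 = D OR n4 = 0 OR 0 = 0
n6 = n3 OR n5 = 0 OR 0 = 0
n7 = B NAND n6 = 0 NAND 0 = 1
n8 = n7 XOR n6 = 1 XOR 0 = 1
So n7 = 1 and n8 = 1.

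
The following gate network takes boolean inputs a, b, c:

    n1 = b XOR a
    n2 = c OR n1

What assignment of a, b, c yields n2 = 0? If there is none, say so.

n2 = c OR n1 must be 0, so both c = 0 and n1 = 0.
n1 = b XOR a must be 0, so b and a are equal.
Check with a=1, b=1, c=0:
n1 = b XOR a = 1 XOR 1 = 0
n2 = c OR n1 = 0 OR 0 = 0
So n2 = 0 as required.

a=1, b=1, c=0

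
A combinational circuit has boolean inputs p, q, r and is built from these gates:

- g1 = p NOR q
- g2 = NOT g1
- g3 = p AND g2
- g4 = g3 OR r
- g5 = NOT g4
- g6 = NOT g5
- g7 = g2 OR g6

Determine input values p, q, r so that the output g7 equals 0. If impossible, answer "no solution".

Check with p=0 q=0 r=0:
g1 = p NOR q = 0 NOR 0 = 1
g2 = NOT g1 = NOT 1 = 0
g3 = p AND g2 = 0 AND 0 = 0
g4 = g3 OR r = 0 OR 0 = 0
g5 = NOT g4 = NOT 0 = 1
g6 = NOT g5 = NOT 1 = 0
g7 = g2 OR g6 = 0 OR 0 = 0
So g7 = 0 as required.

p=0 q=0 r=0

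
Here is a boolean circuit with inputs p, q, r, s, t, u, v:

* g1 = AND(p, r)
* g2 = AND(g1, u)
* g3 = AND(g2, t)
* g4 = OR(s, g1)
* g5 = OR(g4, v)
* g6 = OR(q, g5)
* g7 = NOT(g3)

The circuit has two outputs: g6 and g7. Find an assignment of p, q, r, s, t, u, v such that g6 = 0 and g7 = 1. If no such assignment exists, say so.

p=0, q=0, r=0, s=0, t=1, u=1, v=0

Check with p=0, q=0, r=0, s=0, t=1, u=1, v=0:
g1 = AND(p, r) = AND(0, 0) = 0
g2 = AND(g1, u) = AND(0, 1) = 0
g3 = AND(g2, t) = AND(0, 1) = 0
g4 = OR(s, g1) = OR(0, 0) = 0
g5 = OR(g4, v) = OR(0, 0) = 0
g6 = OR(q, g5) = OR(0, 0) = 0
g7 = NOT(g3) = NOT 0 = 1
So g6 = 0 and g7 = 1.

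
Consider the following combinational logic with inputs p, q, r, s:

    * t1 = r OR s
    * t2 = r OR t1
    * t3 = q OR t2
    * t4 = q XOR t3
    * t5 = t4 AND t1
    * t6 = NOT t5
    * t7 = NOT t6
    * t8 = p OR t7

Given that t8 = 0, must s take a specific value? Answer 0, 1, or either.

Both values of s occur among assignments with t8 = 0:
  s=0: p=0, q=0, r=0, s=0
  s=1: p=0, q=1, r=0, s=1

either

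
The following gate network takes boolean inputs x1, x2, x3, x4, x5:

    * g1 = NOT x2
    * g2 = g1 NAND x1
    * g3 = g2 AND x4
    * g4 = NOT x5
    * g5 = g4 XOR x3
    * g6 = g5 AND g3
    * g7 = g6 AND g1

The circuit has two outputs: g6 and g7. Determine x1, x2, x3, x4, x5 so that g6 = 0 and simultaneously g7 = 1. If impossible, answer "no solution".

no solution exists

Across all 32 input combinations, none give both g6 = 0 and g7 = 1.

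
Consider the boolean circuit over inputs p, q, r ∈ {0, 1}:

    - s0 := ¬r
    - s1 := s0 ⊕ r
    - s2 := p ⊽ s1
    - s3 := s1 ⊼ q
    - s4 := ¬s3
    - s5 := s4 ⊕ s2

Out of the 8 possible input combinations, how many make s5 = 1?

s5 = s4 ⊕ s2 must be 1, so s4 and s2 differ.
Satisfying assignments:
  p=0, q=1, r=0
  p=0, q=1, r=1
  p=1, q=1, r=0
  p=1, q=1, r=1

4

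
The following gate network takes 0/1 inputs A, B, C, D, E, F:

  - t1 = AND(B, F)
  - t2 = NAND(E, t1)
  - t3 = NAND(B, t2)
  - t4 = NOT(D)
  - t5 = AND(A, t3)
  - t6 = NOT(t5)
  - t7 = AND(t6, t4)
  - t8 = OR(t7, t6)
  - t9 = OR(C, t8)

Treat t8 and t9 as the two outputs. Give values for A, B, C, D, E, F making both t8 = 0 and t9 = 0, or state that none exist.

A=1 B=0 C=0 D=0 E=1 F=1

Check with A=1 B=0 C=0 D=0 E=1 F=1:
t1 = AND(B, F) = AND(0, 1) = 0
t2 = NAND(E, t1) = NAND(1, 0) = 1
t3 = NAND(B, t2) = NAND(0, 1) = 1
t4 = NOT(D) = NOT 0 = 1
t5 = AND(A, t3) = AND(1, 1) = 1
t6 = NOT(t5) = NOT 1 = 0
t7 = AND(t6, t4) = AND(0, 1) = 0
t8 = OR(t7, t6) = OR(0, 0) = 0
t9 = OR(C, t8) = OR(0, 0) = 0
So t8 = 0 and t9 = 0.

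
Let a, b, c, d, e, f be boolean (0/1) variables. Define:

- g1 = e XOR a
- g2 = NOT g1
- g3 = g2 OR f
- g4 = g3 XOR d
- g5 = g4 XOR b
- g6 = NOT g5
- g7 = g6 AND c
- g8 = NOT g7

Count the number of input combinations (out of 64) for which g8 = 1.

48

g8 = NOT g7 must be 1, so g7 = 0.
g7 = g6 AND c must be 0, so at least one of g6, c is 0.
Enumerating the 64 input combinations, 48 give g8 = 1 and 16 give g8 = 0.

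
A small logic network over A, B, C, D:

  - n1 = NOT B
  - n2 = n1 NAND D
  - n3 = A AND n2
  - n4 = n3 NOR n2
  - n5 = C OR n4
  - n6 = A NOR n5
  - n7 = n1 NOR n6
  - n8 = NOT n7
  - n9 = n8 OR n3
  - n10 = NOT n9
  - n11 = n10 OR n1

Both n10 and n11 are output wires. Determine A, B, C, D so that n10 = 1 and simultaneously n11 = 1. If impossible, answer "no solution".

A=0, B=1, C=1, D=1

Check with A=0, B=1, C=1, D=1:
n1 = NOT B = NOT 1 = 0
n2 = n1 NAND D = 0 NAND 1 = 1
n3 = A AND n2 = 0 AND 1 = 0
n4 = n3 NOR n2 = 0 NOR 1 = 0
n5 = C OR n4 = 1 OR 0 = 1
n6 = A NOR n5 = 0 NOR 1 = 0
n7 = n1 NOR n6 = 0 NOR 0 = 1
n8 = NOT n7 = NOT 1 = 0
n9 = n8 OR n3 = 0 OR 0 = 0
n10 = NOT n9 = NOT 0 = 1
n11 = n10 OR n1 = 1 OR 0 = 1
So n10 = 1 and n11 = 1.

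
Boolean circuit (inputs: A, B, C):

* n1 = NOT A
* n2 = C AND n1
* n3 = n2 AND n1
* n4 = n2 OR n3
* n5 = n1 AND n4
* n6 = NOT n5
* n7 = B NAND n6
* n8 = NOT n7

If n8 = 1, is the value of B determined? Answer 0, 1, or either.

1

n8 = NOT n7 must be 1, so n7 = 0.
n7 = B NAND n6 must be 0, so both B = 1 and n6 = 1.
n6 = NOT n5 must be 1, so n5 = 0.
Every assignment with n8 = 1 has B = 1; there are 3 such assignment(s).
  A=0, B=1, C=0
  A=1, B=1, C=0
  A=1, B=1, C=1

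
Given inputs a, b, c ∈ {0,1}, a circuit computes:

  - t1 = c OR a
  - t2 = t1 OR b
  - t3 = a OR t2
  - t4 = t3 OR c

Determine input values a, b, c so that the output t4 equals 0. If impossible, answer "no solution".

a=0, b=0, c=0

t4 = t3 OR c must be 0, so both t3 = 0 and c = 0.
t3 = a OR t2 must be 0, so both a = 0 and t2 = 0.
t2 = t1 OR b must be 0, so both t1 = 0 and b = 0.
Check with a=0, b=0, c=0:
t1 = c OR a = 0 OR 0 = 0
t2 = t1 OR b = 0 OR 0 = 0
t3 = a OR t2 = 0 OR 0 = 0
t4 = t3 OR c = 0 OR 0 = 0
So t4 = 0 as required.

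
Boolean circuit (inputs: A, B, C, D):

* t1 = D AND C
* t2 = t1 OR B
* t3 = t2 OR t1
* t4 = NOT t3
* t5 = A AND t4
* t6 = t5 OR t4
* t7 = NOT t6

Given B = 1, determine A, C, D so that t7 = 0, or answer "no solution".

no solution exists

With B = 1 fixed, none of the 8 settings of A, C, D give t7 = 0.
For example, with A=0, C=0, D=0:
t1 = D AND C = 0 AND 0 = 0
t2 = t1 OR B = 0 OR 1 = 1
t3 = t2 OR t1 = 1 OR 0 = 1
t4 = NOT t3 = NOT 1 = 0
t5 = A AND t4 = 0 AND 0 = 0
t6 = t5 OR t4 = 0 OR 0 = 0
t7 = NOT t6 = NOT 0 = 1
giving t7 = 1 ≠ 0.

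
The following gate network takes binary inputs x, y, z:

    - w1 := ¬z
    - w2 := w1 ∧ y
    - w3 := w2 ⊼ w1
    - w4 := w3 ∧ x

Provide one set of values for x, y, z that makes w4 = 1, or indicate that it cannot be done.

w4 = w3 ∧ x must be 1, so both w3 = 1 and x = 1.
Check with x=1 y=0 z=1:
w1 = ¬z = ¬1 = 0
w2 = w1 ∧ y = 0 ∧ 0 = 0
w3 = w2 ⊼ w1 = 0 ⊼ 0 = 1
w4 = w3 ∧ x = 1 ∧ 1 = 1
So w4 = 1 as required.

x=1 y=0 z=1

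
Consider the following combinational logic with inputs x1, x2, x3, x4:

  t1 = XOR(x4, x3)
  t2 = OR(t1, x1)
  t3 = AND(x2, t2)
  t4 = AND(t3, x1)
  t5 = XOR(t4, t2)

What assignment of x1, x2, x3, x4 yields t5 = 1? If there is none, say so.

x1=0 x2=0 x3=1 x4=0

t5 = XOR(t4, t2) must be 1, so t4 and t2 differ.
Check with x1=0 x2=0 x3=1 x4=0:
t1 = XOR(x4, x3) = XOR(0, 1) = 1
t2 = OR(t1, x1) = OR(1, 0) = 1
t3 = AND(x2, t2) = AND(0, 1) = 0
t4 = AND(t3, x1) = AND(0, 0) = 0
t5 = XOR(t4, t2) = XOR(0, 1) = 1
So t5 = 1 as required.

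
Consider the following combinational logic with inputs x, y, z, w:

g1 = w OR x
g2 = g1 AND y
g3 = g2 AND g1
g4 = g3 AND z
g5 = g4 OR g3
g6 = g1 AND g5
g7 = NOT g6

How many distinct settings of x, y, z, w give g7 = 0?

g7 = NOT g6 must be 0, so g6 = 1.
Satisfying assignments:
  x=0, y=1, z=0, w=1
  x=0, y=1, z=1, w=1
  x=1, y=1, z=0, w=0
  x=1, y=1, z=0, w=1
  x=1, y=1, z=1, w=0
  x=1, y=1, z=1, w=1

6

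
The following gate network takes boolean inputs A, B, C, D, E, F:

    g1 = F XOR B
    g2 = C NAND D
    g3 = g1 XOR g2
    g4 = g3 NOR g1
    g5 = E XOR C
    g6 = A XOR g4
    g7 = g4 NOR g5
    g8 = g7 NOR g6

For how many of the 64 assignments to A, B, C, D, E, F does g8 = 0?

g8 = g7 NOR g6 must be 0, so at least one of g7, g6 is 1.
Enumerating the 64 input combinations, 46 give g8 = 0 and 18 give g8 = 1.

46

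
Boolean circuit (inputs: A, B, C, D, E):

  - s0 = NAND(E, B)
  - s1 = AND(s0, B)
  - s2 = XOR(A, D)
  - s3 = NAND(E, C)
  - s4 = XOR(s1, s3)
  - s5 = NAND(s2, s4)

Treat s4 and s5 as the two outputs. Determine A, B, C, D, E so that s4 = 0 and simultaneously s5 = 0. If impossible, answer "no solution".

Across all 32 input combinations, none give both s4 = 0 and s5 = 0.

no solution exists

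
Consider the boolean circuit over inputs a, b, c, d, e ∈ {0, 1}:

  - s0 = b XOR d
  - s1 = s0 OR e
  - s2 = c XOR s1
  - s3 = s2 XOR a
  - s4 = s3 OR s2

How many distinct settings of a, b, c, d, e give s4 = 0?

8

s4 = s3 OR s2 must be 0, so both s3 = 0 and s2 = 0.
Enumerating the 32 input combinations, 8 give s4 = 0 and 24 give s4 = 1.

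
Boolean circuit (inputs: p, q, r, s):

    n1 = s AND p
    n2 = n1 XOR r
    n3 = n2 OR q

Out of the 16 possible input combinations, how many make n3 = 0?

4

n3 = n2 OR q must be 0, so both n2 = 0 and q = 0.
n2 = n1 XOR r must be 0, so n1 and r are equal.
Satisfying assignments:
  p=0, q=0, r=0, s=0
  p=0, q=0, r=0, s=1
  p=1, q=0, r=0, s=0
  p=1, q=0, r=1, s=1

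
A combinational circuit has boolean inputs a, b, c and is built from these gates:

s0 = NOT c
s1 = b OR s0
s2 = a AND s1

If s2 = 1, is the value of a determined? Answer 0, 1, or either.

s2 = a AND s1 must be 1, so both a = 1 and s1 = 1.
s1 = b OR s0 must be 1, so at least one of b, s0 is 1.
Every assignment with s2 = 1 has a = 1; there are 3 such assignment(s).
  a=1, b=0, c=0
  a=1, b=1, c=0
  a=1, b=1, c=1

1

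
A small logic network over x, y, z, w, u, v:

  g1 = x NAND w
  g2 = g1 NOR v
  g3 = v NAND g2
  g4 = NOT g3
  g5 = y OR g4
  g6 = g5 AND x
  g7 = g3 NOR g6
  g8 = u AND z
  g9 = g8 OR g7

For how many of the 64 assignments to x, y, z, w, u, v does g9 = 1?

16

g9 = g8 OR g7 must be 1, so at least one of g8, g7 is 1.
Enumerating the 64 input combinations, 16 give g9 = 1 and 48 give g9 = 0.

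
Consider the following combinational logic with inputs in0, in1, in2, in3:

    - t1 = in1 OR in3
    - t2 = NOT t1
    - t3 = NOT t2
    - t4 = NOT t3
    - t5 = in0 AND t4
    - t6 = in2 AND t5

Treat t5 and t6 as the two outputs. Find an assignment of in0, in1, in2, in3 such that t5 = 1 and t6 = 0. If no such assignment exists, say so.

in0=1, in1=0, in2=0, in3=0

Check with in0=1, in1=0, in2=0, in3=0:
t1 = in1 OR in3 = 0 OR 0 = 0
t2 = NOT t1 = NOT 0 = 1
t3 = NOT t2 = NOT 1 = 0
t4 = NOT t3 = NOT 0 = 1
t5 = in0 AND t4 = 1 AND 1 = 1
t6 = in2 AND t5 = 0 AND 1 = 0
So t5 = 1 and t6 = 0.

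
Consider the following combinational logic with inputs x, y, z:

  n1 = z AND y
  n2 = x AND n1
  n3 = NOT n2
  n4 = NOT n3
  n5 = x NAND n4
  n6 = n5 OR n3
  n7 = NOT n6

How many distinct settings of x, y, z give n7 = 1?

n7 = NOT n6 must be 1, so n6 = 0.
Satisfying assignments:
  x=1, y=1, z=1

1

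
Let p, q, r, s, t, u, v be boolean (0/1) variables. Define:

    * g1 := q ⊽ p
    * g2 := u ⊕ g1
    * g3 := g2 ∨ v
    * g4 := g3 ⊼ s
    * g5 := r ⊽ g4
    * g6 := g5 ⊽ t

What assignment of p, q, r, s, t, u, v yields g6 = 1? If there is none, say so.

Check with p=1 q=0 r=0 s=1 t=0 u=0 v=0:
g1 = q ⊽ p = 0 ⊽ 1 = 0
g2 = u ⊕ g1 = 0 ⊕ 0 = 0
g3 = g2 ∨ v = 0 ∨ 0 = 0
g4 = g3 ⊼ s = 0 ⊼ 1 = 1
g5 = r ⊽ g4 = 0 ⊽ 1 = 0
g6 = g5 ⊽ t = 0 ⊽ 0 = 1
So g6 = 1 as required.

p=1 q=0 r=0 s=1 t=0 u=0 v=0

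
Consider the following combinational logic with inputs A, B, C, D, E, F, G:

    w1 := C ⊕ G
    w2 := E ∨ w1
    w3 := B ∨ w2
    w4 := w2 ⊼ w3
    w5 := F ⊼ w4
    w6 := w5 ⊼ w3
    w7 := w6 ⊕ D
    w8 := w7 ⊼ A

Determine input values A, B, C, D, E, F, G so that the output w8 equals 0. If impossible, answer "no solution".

A=1 B=0 C=1 D=1 E=1 F=1 G=0

w8 = w7 ⊼ A must be 0, so both w7 = 1 and A = 1.
Check with A=1 B=0 C=1 D=1 E=1 F=1 G=0:
w1 = C ⊕ G = 1 ⊕ 0 = 1
w2 = E ∨ w1 = 1 ∨ 1 = 1
w3 = B ∨ w2 = 0 ∨ 1 = 1
w4 = w2 ⊼ w3 = 1 ⊼ 1 = 0
w5 = F ⊼ w4 = 1 ⊼ 0 = 1
w6 = w5 ⊼ w3 = 1 ⊼ 1 = 0
w7 = w6 ⊕ D = 0 ⊕ 1 = 1
w8 = w7 ⊼ A = 1 ⊼ 1 = 0
So w8 = 0 as required.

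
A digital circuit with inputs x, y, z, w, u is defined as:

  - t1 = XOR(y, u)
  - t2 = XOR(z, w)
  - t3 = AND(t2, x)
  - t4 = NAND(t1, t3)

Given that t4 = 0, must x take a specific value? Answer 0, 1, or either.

t4 = NAND(t1, t3) must be 0, so both t1 = 1 and t3 = 1.
t1 = XOR(y, u) must be 1, so y and u differ.
t3 = AND(t2, x) must be 1, so both t2 = 1 and x = 1.
Every assignment with t4 = 0 has x = 1; there are 4 such assignment(s).
  x=1, y=0, z=0, w=1, u=1
  x=1, y=0, z=1, w=0, u=1
  x=1, y=1, z=0, w=1, u=0
  x=1, y=1, z=1, w=0, u=0

1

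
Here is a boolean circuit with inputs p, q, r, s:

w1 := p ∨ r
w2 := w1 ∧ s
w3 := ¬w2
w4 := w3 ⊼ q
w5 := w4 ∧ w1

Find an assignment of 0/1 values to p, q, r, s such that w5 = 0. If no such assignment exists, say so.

w5 = w4 ∧ w1 must be 0, so at least one of w4, w1 is 0.
Check with p=0 q=0 r=0 s=1:
w1 = p ∨ r = 0 ∨ 0 = 0
w2 = w1 ∧ s = 0 ∧ 1 = 0
w3 = ¬w2 = ¬0 = 1
w4 = w3 ⊼ q = 1 ⊼ 0 = 1
w5 = w4 ∧ w1 = 1 ∧ 0 = 0
So w5 = 0 as required.

p=0 q=0 r=0 s=1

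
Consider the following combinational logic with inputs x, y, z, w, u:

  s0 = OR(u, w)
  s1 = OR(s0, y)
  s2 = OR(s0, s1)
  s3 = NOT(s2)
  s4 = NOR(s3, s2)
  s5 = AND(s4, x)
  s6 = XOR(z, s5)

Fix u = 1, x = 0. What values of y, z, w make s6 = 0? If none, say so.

y=0, z=0, w=1

Check with u = 1, x = 0 and y=0, z=0, w=1:
s0 = OR(u, w) = OR(1, 1) = 1
s1 = OR(s0, y) = OR(1, 0) = 1
s2 = OR(s0, s1) = OR(1, 1) = 1
s3 = NOT(s2) = NOT 1 = 0
s4 = NOR(s3, s2) = NOR(0, 1) = 0
s5 = AND(s4, x) = AND(0, 0) = 0
s6 = XOR(z, s5) = XOR(0, 0) = 0
So s6 = 0.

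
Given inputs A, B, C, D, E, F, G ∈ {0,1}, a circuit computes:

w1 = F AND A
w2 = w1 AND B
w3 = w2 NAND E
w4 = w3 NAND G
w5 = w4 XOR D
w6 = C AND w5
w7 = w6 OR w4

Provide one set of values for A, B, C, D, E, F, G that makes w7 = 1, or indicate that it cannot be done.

A=1 B=0 C=0 D=1 E=1 F=0 G=0

w7 = w6 OR w4 must be 1, so at least one of w6, w4 is 1.
Check with A=1 B=0 C=0 D=1 E=1 F=0 G=0:
w1 = F AND A = 0 AND 1 = 0
w2 = w1 AND B = 0 AND 0 = 0
w3 = w2 NAND E = 0 NAND 1 = 1
w4 = w3 NAND G = 1 NAND 0 = 1
w5 = w4 XOR D = 1 XOR 1 = 0
w6 = C AND w5 = 0 AND 0 = 0
w7 = w6 OR w4 = 0 OR 1 = 1
So w7 = 1 as required.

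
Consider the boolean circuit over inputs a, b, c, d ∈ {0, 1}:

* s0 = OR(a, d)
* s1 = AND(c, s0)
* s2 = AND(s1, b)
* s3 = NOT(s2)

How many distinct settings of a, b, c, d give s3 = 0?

s3 = NOT(s2) must be 0, so s2 = 1.
s2 = AND(s1, b) must be 1, so both s1 = 1 and b = 1.
s1 = AND(c, s0) must be 1, so both c = 1 and s0 = 1.
Satisfying assignments:
  a=0, b=1, c=1, d=1
  a=1, b=1, c=1, d=0
  a=1, b=1, c=1, d=1

3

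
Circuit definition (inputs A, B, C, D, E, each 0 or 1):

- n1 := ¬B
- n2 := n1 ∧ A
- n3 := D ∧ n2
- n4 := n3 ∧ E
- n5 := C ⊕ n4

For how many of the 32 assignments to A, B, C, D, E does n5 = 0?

n5 = C ⊕ n4 must be 0, so C and n4 are equal.
Enumerating the 32 input combinations, 16 give n5 = 0 and 16 give n5 = 1.

16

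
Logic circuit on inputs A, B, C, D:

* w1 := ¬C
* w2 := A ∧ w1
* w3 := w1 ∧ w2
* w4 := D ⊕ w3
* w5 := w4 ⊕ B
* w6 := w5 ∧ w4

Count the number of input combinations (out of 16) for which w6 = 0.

12

w6 = w5 ∧ w4 must be 0, so at least one of w5, w4 is 0.
Enumerating the 16 input combinations, 12 give w6 = 0 and 4 give w6 = 1.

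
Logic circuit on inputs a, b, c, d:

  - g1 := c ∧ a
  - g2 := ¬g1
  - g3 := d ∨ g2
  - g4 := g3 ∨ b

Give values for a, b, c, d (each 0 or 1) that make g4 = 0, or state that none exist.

Check with a=1, b=0, c=1, d=0:
g1 = c ∧ a = 1 ∧ 1 = 1
g2 = ¬g1 = ¬1 = 0
g3 = d ∨ g2 = 0 ∨ 0 = 0
g4 = g3 ∨ b = 0 ∨ 0 = 0
So g4 = 0 as required.

a=1, b=0, c=1, d=0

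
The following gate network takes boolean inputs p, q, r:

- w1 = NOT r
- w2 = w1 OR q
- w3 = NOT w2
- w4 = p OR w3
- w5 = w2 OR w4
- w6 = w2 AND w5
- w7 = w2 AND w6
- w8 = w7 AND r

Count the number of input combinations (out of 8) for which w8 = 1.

w8 = w7 AND r must be 1, so both w7 = 1 and r = 1.
w7 = w2 AND w6 must be 1, so both w2 = 1 and w6 = 1.
w2 = w1 OR q must be 1, so at least one of w1, q is 1.
Satisfying assignments:
  p=0, q=1, r=1
  p=1, q=1, r=1

2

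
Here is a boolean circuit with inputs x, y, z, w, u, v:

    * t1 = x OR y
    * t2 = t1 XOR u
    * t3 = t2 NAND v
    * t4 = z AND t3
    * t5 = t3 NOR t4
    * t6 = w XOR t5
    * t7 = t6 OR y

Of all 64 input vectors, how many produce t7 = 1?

48

t7 = t6 OR y must be 1, so at least one of t6, y is 1.
Enumerating the 64 input combinations, 48 give t7 = 1 and 16 give t7 = 0.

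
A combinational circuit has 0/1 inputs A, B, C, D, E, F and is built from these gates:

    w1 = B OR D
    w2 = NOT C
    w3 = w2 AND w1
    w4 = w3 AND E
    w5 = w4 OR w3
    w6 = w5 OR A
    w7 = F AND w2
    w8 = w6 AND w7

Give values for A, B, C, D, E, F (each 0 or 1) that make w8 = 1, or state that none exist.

w8 = w6 AND w7 must be 1, so both w6 = 1 and w7 = 1.
w6 = w5 OR A must be 1, so at least one of w5, A is 1.
w7 = F AND w2 must be 1, so both F = 1 and w2 = 1.
Check with A=1 B=0 C=0 D=0 E=1 F=1:
w1 = B OR D = 0 OR 0 = 0
w2 = NOT C = NOT 0 = 1
w3 = w2 AND w1 = 1 AND 0 = 0
w4 = w3 AND E = 0 AND 1 = 0
w5 = w4 OR w3 = 0 OR 0 = 0
w6 = w5 OR A = 0 OR 1 = 1
w7 = F AND w2 = 1 AND 1 = 1
w8 = w6 AND w7 = 1 AND 1 = 1
So w8 = 1 as required.

A=1 B=0 C=0 D=0 E=1 F=1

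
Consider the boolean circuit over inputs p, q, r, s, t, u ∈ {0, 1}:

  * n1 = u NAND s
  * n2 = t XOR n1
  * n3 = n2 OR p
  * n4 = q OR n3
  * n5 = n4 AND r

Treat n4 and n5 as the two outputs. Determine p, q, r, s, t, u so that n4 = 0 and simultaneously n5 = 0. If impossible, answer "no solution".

Check with p=0, q=0, r=0, s=1, t=0, u=1:
n1 = u NAND s = 1 NAND 1 = 0
n2 = t XOR n1 = 0 XOR 0 = 0
n3 = n2 OR p = 0 OR 0 = 0
n4 = q OR n3 = 0 OR 0 = 0
n5 = n4 AND r = 0 AND 0 = 0
So n4 = 0 and n5 = 0.

p=0, q=0, r=0, s=1, t=0, u=1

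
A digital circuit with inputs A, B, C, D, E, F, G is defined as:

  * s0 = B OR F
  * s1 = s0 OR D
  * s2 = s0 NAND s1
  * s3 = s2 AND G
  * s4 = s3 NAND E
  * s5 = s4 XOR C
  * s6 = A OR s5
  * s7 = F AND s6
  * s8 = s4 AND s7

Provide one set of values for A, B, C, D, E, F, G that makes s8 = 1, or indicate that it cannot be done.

A=0, B=0, C=0, D=0, E=1, F=1, G=0

s8 = s4 AND s7 must be 1, so both s4 = 1 and s7 = 1.
s4 = s3 NAND E must be 1, so at least one of s3, E is 0.
s7 = F AND s6 must be 1, so both F = 1 and s6 = 1.
Check with A=0, B=0, C=0, D=0, E=1, F=1, G=0:
s0 = B OR F = 0 OR 1 = 1
s1 = s0 OR D = 1 OR 0 = 1
s2 = s0 NAND s1 = 1 NAND 1 = 0
s3 = s2 AND G = 0 AND 0 = 0
s4 = s3 NAND E = 0 NAND 1 = 1
s5 = s4 XOR C = 1 XOR 0 = 1
s6 = A OR s5 = 0 OR 1 = 1
s7 = F AND s6 = 1 AND 1 = 1
s8 = s4 AND s7 = 1 AND 1 = 1
So s8 = 1 as required.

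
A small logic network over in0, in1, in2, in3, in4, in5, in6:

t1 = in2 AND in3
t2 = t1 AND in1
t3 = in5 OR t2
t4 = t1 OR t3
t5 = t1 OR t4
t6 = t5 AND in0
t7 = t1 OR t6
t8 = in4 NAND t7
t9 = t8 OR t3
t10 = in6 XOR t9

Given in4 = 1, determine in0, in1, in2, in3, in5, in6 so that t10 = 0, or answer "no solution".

Check with in4 = 1 and in0=0, in1=1, in2=0, in3=0, in5=0, in6=1:
t1 = in2 AND in3 = 0 AND 0 = 0
t2 = t1 AND in1 = 0 AND 1 = 0
t3 = in5 OR t2 = 0 OR 0 = 0
t4 = t1 OR t3 = 0 OR 0 = 0
t5 = t1 OR t4 = 0 OR 0 = 0
t6 = t5 AND in0 = 0 AND 0 = 0
t7 = t1 OR t6 = 0 OR 0 = 0
t8 = in4 NAND t7 = 1 NAND 0 = 1
t9 = t8 OR t3 = 1 OR 0 = 1
t10 = in6 XOR t9 = 1 XOR 1 = 0
So t10 = 0.

in0=0 in1=1 in2=0 in3=0 in5=0 in6=1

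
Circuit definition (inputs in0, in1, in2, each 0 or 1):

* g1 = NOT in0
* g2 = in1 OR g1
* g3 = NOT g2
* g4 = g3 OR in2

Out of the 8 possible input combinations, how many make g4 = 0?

g4 = g3 OR in2 must be 0, so both g3 = 0 and in2 = 0.
g3 = NOT g2 must be 0, so g2 = 1.
Satisfying assignments:
  in0=0, in1=0, in2=0
  in0=0, in1=1, in2=0
  in0=1, in1=1, in2=0

3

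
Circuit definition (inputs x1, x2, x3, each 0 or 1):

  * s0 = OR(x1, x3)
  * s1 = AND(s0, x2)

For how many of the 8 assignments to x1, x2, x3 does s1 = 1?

s1 = AND(s0, x2) must be 1, so both s0 = 1 and x2 = 1.
s0 = OR(x1, x3) must be 1, so at least one of x1, x3 is 1.
Enumerating the 8 input combinations, 3 give s1 = 1 and 5 give s1 = 0.

3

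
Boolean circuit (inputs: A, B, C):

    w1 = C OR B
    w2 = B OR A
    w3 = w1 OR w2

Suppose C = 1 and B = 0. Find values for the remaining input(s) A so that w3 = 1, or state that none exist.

w3 = w1 OR w2 must be 1, so at least one of w1, w2 is 1.
Check with C = 1 and B = 0 and A=0:
w1 = C OR B = 1 OR 0 = 1
w2 = B OR A = 0 OR 0 = 0
w3 = w1 OR w2 = 1 OR 0 = 1
So w3 = 1.

A=0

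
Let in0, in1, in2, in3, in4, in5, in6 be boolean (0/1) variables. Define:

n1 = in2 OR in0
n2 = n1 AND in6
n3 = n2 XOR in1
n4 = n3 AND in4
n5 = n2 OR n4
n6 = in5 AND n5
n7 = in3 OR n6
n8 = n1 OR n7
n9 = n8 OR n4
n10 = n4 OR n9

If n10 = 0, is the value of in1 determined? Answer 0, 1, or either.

either

Both values of in1 occur among assignments with n10 = 0:
  in1=0: in0=0, in1=0, in2=0, in3=0, in4=0, in5=0, in6=0
  in1=1: in0=0, in1=1, in2=0, in3=0, in4=0, in5=0, in6=0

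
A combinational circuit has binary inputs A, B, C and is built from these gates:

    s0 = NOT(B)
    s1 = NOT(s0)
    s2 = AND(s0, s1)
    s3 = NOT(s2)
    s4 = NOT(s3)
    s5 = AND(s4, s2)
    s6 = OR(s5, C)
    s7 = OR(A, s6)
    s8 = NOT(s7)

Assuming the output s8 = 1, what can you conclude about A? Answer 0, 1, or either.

s8 = NOT(s7) must be 1, so s7 = 0.
Every assignment with s8 = 1 has A = 0; there are 2 such assignment(s).
  A=0, B=0, C=0
  A=0, B=1, C=0

0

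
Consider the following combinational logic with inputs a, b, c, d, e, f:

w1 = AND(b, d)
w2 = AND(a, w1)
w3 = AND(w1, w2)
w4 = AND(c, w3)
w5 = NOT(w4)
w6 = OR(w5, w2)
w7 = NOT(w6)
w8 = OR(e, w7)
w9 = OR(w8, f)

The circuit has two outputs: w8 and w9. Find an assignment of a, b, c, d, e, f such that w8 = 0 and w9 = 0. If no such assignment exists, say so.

Check with a=1, b=0, c=0, d=1, e=0, f=0:
w1 = AND(b, d) = AND(0, 1) = 0
w2 = AND(a, w1) = AND(1, 0) = 0
w3 = AND(w1, w2) = AND(0, 0) = 0
w4 = AND(c, w3) = AND(0, 0) = 0
w5 = NOT(w4) = NOT 0 = 1
w6 = OR(w5, w2) = OR(1, 0) = 1
w7 = NOT(w6) = NOT 1 = 0
w8 = OR(e, w7) = OR(0, 0) = 0
w9 = OR(w8, f) = OR(0, 0) = 0
So w8 = 0 and w9 = 0.

a=1, b=0, c=0, d=1, e=0, f=0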